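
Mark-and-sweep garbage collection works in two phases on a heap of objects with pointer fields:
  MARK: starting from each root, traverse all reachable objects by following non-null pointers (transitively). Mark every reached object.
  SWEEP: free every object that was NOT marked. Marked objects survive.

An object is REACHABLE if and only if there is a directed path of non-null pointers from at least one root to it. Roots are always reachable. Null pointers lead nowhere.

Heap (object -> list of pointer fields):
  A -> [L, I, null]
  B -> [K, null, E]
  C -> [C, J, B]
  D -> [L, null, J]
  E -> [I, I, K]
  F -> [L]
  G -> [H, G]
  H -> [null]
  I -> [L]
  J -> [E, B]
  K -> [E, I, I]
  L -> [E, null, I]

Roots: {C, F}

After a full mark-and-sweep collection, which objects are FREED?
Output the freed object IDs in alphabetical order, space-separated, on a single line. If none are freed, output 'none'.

Answer: A D G H

Derivation:
Roots: C F
Mark C: refs=C J B, marked=C
Mark F: refs=L, marked=C F
Mark J: refs=E B, marked=C F J
Mark B: refs=K null E, marked=B C F J
Mark L: refs=E null I, marked=B C F J L
Mark E: refs=I I K, marked=B C E F J L
Mark K: refs=E I I, marked=B C E F J K L
Mark I: refs=L, marked=B C E F I J K L
Unmarked (collected): A D G H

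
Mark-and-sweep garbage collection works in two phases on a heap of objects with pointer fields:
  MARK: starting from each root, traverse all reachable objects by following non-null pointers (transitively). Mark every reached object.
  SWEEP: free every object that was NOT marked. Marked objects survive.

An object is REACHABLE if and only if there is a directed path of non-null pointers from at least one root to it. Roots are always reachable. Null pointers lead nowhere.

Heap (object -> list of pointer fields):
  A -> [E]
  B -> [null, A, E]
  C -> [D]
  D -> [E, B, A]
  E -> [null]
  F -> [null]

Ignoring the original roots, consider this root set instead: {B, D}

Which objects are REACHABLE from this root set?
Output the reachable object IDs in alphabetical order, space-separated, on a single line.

Answer: A B D E

Derivation:
Roots: B D
Mark B: refs=null A E, marked=B
Mark D: refs=E B A, marked=B D
Mark A: refs=E, marked=A B D
Mark E: refs=null, marked=A B D E
Unmarked (collected): C F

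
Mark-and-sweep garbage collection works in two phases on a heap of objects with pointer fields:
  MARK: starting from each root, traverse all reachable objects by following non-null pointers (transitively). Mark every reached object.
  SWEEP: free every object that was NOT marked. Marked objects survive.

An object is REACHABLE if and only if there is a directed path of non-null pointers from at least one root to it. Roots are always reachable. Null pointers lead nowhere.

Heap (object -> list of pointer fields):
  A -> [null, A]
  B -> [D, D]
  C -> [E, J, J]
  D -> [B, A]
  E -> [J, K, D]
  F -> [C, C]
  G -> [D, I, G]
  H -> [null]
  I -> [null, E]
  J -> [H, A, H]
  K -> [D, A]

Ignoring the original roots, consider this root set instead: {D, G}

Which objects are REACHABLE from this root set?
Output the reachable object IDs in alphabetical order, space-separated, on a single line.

Roots: D G
Mark D: refs=B A, marked=D
Mark G: refs=D I G, marked=D G
Mark B: refs=D D, marked=B D G
Mark A: refs=null A, marked=A B D G
Mark I: refs=null E, marked=A B D G I
Mark E: refs=J K D, marked=A B D E G I
Mark J: refs=H A H, marked=A B D E G I J
Mark K: refs=D A, marked=A B D E G I J K
Mark H: refs=null, marked=A B D E G H I J K
Unmarked (collected): C F

Answer: A B D E G H I J K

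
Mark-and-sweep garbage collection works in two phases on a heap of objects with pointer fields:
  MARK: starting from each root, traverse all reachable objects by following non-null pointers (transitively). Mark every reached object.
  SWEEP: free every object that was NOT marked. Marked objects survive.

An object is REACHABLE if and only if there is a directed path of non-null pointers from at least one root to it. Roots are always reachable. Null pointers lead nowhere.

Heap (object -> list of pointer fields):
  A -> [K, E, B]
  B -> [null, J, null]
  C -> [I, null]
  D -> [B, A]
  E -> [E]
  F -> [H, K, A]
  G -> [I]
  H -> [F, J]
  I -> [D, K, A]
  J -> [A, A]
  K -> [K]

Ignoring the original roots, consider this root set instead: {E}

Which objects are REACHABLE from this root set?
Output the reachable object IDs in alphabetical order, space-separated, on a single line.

Roots: E
Mark E: refs=E, marked=E
Unmarked (collected): A B C D F G H I J K

Answer: E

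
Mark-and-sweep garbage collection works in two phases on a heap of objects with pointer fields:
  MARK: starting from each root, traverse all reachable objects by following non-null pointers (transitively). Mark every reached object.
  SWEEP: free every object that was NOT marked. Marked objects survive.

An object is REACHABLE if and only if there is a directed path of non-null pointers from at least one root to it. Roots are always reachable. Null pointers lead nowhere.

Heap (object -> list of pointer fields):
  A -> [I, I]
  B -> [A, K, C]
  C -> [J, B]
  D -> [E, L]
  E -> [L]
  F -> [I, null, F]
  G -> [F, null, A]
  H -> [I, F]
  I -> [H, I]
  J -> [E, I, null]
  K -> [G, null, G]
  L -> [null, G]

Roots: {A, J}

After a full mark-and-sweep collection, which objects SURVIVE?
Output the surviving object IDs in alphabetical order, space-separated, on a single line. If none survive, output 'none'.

Answer: A E F G H I J L

Derivation:
Roots: A J
Mark A: refs=I I, marked=A
Mark J: refs=E I null, marked=A J
Mark I: refs=H I, marked=A I J
Mark E: refs=L, marked=A E I J
Mark H: refs=I F, marked=A E H I J
Mark L: refs=null G, marked=A E H I J L
Mark F: refs=I null F, marked=A E F H I J L
Mark G: refs=F null A, marked=A E F G H I J L
Unmarked (collected): B C D K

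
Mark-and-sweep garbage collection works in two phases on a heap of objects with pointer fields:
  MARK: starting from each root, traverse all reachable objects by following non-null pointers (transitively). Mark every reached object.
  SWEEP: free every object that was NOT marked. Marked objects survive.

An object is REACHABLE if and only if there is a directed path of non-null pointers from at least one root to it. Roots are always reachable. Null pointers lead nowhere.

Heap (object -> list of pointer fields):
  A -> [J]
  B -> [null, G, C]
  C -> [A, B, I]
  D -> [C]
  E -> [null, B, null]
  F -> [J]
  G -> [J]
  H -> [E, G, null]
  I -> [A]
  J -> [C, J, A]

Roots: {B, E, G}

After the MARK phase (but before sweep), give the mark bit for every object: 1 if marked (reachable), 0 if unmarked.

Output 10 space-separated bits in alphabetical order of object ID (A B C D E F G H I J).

Roots: B E G
Mark B: refs=null G C, marked=B
Mark E: refs=null B null, marked=B E
Mark G: refs=J, marked=B E G
Mark C: refs=A B I, marked=B C E G
Mark J: refs=C J A, marked=B C E G J
Mark A: refs=J, marked=A B C E G J
Mark I: refs=A, marked=A B C E G I J
Unmarked (collected): D F H

Answer: 1 1 1 0 1 0 1 0 1 1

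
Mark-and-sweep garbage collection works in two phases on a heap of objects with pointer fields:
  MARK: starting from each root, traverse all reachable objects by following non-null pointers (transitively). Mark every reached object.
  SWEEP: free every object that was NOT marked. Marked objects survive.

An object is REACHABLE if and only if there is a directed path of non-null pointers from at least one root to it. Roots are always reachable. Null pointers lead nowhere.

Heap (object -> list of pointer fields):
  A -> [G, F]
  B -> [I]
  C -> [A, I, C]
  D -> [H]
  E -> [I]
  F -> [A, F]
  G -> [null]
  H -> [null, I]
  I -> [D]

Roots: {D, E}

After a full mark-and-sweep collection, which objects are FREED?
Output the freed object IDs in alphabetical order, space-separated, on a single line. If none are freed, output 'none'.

Answer: A B C F G

Derivation:
Roots: D E
Mark D: refs=H, marked=D
Mark E: refs=I, marked=D E
Mark H: refs=null I, marked=D E H
Mark I: refs=D, marked=D E H I
Unmarked (collected): A B C F G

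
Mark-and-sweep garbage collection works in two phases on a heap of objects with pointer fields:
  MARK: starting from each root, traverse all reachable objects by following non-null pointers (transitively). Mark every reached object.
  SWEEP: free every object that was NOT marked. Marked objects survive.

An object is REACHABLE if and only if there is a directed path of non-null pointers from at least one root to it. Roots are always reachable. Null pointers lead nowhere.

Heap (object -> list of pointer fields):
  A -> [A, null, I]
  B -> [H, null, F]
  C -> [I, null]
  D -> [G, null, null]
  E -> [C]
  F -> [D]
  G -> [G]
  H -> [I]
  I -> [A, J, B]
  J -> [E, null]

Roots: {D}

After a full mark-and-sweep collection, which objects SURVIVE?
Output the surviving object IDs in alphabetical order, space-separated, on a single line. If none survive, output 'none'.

Roots: D
Mark D: refs=G null null, marked=D
Mark G: refs=G, marked=D G
Unmarked (collected): A B C E F H I J

Answer: D G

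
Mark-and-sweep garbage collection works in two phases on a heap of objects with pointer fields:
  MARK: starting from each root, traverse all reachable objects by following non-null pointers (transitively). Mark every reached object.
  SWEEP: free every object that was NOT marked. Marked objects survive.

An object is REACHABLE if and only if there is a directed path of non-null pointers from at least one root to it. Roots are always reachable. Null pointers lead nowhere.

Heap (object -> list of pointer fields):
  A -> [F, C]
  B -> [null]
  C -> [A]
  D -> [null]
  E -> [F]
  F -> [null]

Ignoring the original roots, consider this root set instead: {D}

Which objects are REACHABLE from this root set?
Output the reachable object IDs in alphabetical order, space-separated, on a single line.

Roots: D
Mark D: refs=null, marked=D
Unmarked (collected): A B C E F

Answer: D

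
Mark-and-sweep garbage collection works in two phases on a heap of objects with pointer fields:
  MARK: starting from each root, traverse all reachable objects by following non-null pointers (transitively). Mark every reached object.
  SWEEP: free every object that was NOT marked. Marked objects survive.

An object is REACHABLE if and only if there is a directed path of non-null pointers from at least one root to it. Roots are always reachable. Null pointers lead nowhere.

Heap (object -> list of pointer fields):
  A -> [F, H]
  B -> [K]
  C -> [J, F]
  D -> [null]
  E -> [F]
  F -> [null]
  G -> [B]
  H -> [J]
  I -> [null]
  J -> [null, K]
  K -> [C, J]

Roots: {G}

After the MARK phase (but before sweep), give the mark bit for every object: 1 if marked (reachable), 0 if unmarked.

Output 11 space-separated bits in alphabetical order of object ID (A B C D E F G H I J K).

Answer: 0 1 1 0 0 1 1 0 0 1 1

Derivation:
Roots: G
Mark G: refs=B, marked=G
Mark B: refs=K, marked=B G
Mark K: refs=C J, marked=B G K
Mark C: refs=J F, marked=B C G K
Mark J: refs=null K, marked=B C G J K
Mark F: refs=null, marked=B C F G J K
Unmarked (collected): A D E H I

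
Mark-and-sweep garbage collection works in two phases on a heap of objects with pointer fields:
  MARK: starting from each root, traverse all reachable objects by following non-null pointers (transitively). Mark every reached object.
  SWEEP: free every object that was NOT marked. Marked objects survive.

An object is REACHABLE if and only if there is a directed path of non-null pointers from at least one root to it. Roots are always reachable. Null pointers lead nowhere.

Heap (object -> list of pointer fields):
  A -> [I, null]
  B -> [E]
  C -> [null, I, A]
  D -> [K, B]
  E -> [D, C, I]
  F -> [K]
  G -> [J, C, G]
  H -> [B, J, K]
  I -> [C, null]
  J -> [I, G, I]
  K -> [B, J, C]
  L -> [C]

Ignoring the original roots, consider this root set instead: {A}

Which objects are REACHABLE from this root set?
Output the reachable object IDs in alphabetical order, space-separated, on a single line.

Roots: A
Mark A: refs=I null, marked=A
Mark I: refs=C null, marked=A I
Mark C: refs=null I A, marked=A C I
Unmarked (collected): B D E F G H J K L

Answer: A C I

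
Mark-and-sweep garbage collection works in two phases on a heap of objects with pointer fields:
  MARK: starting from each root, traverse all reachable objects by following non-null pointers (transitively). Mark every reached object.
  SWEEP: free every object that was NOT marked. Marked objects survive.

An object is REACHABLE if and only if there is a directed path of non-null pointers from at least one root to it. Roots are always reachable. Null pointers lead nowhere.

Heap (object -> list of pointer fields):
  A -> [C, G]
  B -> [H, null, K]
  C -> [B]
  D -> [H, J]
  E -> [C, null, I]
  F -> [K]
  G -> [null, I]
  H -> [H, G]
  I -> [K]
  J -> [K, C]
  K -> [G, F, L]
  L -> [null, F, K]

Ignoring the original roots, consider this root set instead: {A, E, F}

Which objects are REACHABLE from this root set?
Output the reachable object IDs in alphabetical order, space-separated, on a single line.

Roots: A E F
Mark A: refs=C G, marked=A
Mark E: refs=C null I, marked=A E
Mark F: refs=K, marked=A E F
Mark C: refs=B, marked=A C E F
Mark G: refs=null I, marked=A C E F G
Mark I: refs=K, marked=A C E F G I
Mark K: refs=G F L, marked=A C E F G I K
Mark B: refs=H null K, marked=A B C E F G I K
Mark L: refs=null F K, marked=A B C E F G I K L
Mark H: refs=H G, marked=A B C E F G H I K L
Unmarked (collected): D J

Answer: A B C E F G H I K L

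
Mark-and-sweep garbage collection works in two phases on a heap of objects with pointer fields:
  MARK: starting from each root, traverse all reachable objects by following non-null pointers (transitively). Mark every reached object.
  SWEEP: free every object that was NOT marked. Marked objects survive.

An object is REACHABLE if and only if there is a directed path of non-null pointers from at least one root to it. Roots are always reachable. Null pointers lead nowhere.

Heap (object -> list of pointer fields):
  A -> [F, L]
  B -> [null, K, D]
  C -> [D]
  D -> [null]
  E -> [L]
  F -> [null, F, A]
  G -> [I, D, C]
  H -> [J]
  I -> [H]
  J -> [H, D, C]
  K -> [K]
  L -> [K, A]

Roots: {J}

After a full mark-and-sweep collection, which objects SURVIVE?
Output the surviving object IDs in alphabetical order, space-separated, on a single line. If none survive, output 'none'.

Answer: C D H J

Derivation:
Roots: J
Mark J: refs=H D C, marked=J
Mark H: refs=J, marked=H J
Mark D: refs=null, marked=D H J
Mark C: refs=D, marked=C D H J
Unmarked (collected): A B E F G I K L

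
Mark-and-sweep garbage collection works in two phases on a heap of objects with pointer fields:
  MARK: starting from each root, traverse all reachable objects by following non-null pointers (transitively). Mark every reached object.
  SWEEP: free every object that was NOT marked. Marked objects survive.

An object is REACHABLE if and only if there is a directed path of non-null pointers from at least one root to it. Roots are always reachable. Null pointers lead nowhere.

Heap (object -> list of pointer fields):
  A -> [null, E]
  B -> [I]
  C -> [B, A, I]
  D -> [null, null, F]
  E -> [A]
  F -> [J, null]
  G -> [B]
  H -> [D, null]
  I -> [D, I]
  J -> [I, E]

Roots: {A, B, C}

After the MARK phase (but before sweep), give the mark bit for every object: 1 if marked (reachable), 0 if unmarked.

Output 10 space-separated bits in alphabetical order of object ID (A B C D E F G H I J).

Answer: 1 1 1 1 1 1 0 0 1 1

Derivation:
Roots: A B C
Mark A: refs=null E, marked=A
Mark B: refs=I, marked=A B
Mark C: refs=B A I, marked=A B C
Mark E: refs=A, marked=A B C E
Mark I: refs=D I, marked=A B C E I
Mark D: refs=null null F, marked=A B C D E I
Mark F: refs=J null, marked=A B C D E F I
Mark J: refs=I E, marked=A B C D E F I J
Unmarked (collected): G H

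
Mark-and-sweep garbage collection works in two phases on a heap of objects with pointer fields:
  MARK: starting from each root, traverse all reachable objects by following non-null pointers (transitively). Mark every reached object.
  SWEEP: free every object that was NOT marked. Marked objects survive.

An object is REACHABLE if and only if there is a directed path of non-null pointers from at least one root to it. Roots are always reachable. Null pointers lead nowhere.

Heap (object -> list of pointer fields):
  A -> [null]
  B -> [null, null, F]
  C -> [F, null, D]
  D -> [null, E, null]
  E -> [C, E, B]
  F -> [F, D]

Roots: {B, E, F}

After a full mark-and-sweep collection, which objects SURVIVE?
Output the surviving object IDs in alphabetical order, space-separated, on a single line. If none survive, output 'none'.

Answer: B C D E F

Derivation:
Roots: B E F
Mark B: refs=null null F, marked=B
Mark E: refs=C E B, marked=B E
Mark F: refs=F D, marked=B E F
Mark C: refs=F null D, marked=B C E F
Mark D: refs=null E null, marked=B C D E F
Unmarked (collected): A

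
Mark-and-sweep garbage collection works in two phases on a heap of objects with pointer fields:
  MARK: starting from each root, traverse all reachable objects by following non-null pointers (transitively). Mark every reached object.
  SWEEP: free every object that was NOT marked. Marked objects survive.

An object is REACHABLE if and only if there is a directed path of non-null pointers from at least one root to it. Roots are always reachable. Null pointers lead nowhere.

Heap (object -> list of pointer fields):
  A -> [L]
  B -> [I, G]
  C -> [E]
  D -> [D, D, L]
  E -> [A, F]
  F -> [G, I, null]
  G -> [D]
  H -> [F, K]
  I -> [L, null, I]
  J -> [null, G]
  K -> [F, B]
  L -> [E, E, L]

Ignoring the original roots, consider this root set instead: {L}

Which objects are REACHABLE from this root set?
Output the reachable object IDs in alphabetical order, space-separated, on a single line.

Roots: L
Mark L: refs=E E L, marked=L
Mark E: refs=A F, marked=E L
Mark A: refs=L, marked=A E L
Mark F: refs=G I null, marked=A E F L
Mark G: refs=D, marked=A E F G L
Mark I: refs=L null I, marked=A E F G I L
Mark D: refs=D D L, marked=A D E F G I L
Unmarked (collected): B C H J K

Answer: A D E F G I L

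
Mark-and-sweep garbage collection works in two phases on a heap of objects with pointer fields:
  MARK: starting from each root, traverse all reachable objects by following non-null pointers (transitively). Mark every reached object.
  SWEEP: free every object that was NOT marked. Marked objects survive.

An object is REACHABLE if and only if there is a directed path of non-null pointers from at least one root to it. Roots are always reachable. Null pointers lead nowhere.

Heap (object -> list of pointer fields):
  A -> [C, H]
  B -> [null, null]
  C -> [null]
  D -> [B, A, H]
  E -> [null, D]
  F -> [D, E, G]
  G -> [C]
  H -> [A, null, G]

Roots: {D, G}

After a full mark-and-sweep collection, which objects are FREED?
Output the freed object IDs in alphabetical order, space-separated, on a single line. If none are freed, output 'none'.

Answer: E F

Derivation:
Roots: D G
Mark D: refs=B A H, marked=D
Mark G: refs=C, marked=D G
Mark B: refs=null null, marked=B D G
Mark A: refs=C H, marked=A B D G
Mark H: refs=A null G, marked=A B D G H
Mark C: refs=null, marked=A B C D G H
Unmarked (collected): E F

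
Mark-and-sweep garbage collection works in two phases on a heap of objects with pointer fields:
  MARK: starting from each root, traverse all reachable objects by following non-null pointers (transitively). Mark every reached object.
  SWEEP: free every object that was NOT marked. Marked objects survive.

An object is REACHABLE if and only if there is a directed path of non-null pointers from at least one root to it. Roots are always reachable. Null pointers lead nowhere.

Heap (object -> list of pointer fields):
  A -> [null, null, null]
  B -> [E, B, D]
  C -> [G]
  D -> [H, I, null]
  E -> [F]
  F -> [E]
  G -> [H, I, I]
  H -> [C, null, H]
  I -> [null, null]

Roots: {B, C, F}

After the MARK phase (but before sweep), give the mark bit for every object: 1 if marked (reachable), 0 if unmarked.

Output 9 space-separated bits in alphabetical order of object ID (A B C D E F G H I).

Roots: B C F
Mark B: refs=E B D, marked=B
Mark C: refs=G, marked=B C
Mark F: refs=E, marked=B C F
Mark E: refs=F, marked=B C E F
Mark D: refs=H I null, marked=B C D E F
Mark G: refs=H I I, marked=B C D E F G
Mark H: refs=C null H, marked=B C D E F G H
Mark I: refs=null null, marked=B C D E F G H I
Unmarked (collected): A

Answer: 0 1 1 1 1 1 1 1 1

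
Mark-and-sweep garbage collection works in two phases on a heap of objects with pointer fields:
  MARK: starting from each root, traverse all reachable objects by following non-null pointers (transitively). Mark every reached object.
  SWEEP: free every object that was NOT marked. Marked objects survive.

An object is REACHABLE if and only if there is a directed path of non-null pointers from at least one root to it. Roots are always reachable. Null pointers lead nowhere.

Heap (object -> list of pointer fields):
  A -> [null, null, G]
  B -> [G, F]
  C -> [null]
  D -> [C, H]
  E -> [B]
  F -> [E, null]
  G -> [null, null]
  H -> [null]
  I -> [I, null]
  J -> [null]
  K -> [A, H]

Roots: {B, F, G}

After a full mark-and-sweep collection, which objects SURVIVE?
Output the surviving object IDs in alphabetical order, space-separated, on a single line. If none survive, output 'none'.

Answer: B E F G

Derivation:
Roots: B F G
Mark B: refs=G F, marked=B
Mark F: refs=E null, marked=B F
Mark G: refs=null null, marked=B F G
Mark E: refs=B, marked=B E F G
Unmarked (collected): A C D H I J K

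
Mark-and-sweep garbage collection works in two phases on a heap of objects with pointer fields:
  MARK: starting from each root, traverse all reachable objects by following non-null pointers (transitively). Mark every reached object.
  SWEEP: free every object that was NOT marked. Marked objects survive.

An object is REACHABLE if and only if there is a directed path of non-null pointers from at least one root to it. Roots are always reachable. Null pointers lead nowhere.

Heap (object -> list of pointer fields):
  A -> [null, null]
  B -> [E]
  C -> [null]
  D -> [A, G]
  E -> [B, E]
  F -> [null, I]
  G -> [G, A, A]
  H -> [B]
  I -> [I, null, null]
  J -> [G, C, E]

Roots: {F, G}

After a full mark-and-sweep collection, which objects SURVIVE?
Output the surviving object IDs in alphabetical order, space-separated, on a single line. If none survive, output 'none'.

Roots: F G
Mark F: refs=null I, marked=F
Mark G: refs=G A A, marked=F G
Mark I: refs=I null null, marked=F G I
Mark A: refs=null null, marked=A F G I
Unmarked (collected): B C D E H J

Answer: A F G I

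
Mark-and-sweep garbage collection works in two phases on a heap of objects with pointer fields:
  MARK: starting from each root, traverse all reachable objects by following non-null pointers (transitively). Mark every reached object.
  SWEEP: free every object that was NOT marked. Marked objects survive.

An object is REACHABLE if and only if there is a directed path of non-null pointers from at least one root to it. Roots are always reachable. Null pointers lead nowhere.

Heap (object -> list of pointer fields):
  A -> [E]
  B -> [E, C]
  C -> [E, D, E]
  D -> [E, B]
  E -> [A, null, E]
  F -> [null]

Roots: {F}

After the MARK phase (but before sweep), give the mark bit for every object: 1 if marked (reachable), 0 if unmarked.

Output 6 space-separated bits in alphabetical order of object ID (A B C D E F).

Roots: F
Mark F: refs=null, marked=F
Unmarked (collected): A B C D E

Answer: 0 0 0 0 0 1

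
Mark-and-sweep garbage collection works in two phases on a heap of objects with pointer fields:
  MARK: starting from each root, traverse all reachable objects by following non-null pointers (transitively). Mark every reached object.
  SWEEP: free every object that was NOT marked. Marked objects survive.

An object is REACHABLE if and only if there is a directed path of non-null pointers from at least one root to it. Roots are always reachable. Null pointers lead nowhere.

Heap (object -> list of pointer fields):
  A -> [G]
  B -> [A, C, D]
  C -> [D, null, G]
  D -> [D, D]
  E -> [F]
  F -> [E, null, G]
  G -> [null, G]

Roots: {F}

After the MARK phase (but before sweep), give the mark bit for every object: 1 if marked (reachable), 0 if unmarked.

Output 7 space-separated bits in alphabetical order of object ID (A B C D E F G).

Roots: F
Mark F: refs=E null G, marked=F
Mark E: refs=F, marked=E F
Mark G: refs=null G, marked=E F G
Unmarked (collected): A B C D

Answer: 0 0 0 0 1 1 1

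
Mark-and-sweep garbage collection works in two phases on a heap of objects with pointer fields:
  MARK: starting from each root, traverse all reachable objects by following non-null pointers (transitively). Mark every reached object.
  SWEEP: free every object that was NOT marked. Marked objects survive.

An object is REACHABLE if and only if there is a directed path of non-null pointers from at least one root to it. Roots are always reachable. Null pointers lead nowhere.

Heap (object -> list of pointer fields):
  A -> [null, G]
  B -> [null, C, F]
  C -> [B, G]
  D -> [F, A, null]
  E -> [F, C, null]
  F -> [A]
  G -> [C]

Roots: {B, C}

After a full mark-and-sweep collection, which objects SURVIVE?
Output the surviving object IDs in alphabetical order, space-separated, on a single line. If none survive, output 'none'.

Answer: A B C F G

Derivation:
Roots: B C
Mark B: refs=null C F, marked=B
Mark C: refs=B G, marked=B C
Mark F: refs=A, marked=B C F
Mark G: refs=C, marked=B C F G
Mark A: refs=null G, marked=A B C F G
Unmarked (collected): D E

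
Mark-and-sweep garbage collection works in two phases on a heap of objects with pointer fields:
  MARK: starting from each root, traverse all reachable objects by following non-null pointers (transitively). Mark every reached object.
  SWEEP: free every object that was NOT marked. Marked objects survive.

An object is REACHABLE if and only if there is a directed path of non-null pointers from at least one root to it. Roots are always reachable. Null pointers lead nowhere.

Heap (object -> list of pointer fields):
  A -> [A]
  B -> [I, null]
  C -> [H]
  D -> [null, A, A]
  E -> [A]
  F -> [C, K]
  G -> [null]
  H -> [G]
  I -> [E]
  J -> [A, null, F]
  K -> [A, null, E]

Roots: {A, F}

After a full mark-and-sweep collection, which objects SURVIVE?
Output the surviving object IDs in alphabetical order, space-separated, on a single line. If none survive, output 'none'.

Answer: A C E F G H K

Derivation:
Roots: A F
Mark A: refs=A, marked=A
Mark F: refs=C K, marked=A F
Mark C: refs=H, marked=A C F
Mark K: refs=A null E, marked=A C F K
Mark H: refs=G, marked=A C F H K
Mark E: refs=A, marked=A C E F H K
Mark G: refs=null, marked=A C E F G H K
Unmarked (collected): B D I J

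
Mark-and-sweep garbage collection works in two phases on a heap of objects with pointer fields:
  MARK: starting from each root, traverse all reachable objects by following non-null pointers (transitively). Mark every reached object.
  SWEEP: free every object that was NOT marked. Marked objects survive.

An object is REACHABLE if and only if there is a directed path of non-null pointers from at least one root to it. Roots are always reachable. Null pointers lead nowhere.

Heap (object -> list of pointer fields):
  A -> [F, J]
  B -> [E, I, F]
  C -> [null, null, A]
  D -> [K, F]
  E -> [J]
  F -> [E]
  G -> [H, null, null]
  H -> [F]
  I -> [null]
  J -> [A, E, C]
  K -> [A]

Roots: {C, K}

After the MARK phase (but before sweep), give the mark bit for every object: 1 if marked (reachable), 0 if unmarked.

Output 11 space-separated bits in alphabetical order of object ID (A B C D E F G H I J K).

Roots: C K
Mark C: refs=null null A, marked=C
Mark K: refs=A, marked=C K
Mark A: refs=F J, marked=A C K
Mark F: refs=E, marked=A C F K
Mark J: refs=A E C, marked=A C F J K
Mark E: refs=J, marked=A C E F J K
Unmarked (collected): B D G H I

Answer: 1 0 1 0 1 1 0 0 0 1 1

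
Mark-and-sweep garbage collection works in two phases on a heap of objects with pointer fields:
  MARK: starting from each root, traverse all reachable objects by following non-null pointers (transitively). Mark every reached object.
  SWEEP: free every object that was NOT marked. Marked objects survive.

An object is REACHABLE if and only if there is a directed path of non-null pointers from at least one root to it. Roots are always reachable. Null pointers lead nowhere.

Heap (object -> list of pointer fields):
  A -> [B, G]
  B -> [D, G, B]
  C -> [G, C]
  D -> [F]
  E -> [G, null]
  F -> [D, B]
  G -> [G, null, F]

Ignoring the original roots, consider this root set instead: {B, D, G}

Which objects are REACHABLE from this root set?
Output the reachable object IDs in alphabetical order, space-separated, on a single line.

Roots: B D G
Mark B: refs=D G B, marked=B
Mark D: refs=F, marked=B D
Mark G: refs=G null F, marked=B D G
Mark F: refs=D B, marked=B D F G
Unmarked (collected): A C E

Answer: B D F G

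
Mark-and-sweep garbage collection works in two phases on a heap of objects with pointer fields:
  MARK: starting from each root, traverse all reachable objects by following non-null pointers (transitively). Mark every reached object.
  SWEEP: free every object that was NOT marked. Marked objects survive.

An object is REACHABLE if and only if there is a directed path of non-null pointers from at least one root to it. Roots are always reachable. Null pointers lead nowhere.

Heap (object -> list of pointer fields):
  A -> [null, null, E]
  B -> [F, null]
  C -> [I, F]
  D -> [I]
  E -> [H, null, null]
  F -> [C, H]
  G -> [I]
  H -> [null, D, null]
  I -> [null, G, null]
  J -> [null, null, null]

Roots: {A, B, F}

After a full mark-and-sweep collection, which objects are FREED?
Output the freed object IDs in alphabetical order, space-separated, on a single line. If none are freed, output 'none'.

Answer: J

Derivation:
Roots: A B F
Mark A: refs=null null E, marked=A
Mark B: refs=F null, marked=A B
Mark F: refs=C H, marked=A B F
Mark E: refs=H null null, marked=A B E F
Mark C: refs=I F, marked=A B C E F
Mark H: refs=null D null, marked=A B C E F H
Mark I: refs=null G null, marked=A B C E F H I
Mark D: refs=I, marked=A B C D E F H I
Mark G: refs=I, marked=A B C D E F G H I
Unmarked (collected): J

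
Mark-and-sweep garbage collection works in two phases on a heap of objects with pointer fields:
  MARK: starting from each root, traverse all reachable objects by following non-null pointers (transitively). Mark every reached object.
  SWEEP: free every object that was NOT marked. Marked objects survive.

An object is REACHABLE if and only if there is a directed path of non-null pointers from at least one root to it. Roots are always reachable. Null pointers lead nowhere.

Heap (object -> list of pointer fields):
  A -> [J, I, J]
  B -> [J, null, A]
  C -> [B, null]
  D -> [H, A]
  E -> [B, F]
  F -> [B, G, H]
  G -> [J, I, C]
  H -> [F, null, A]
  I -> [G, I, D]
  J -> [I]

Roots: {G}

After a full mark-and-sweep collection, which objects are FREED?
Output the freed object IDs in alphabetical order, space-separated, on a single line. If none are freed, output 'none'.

Roots: G
Mark G: refs=J I C, marked=G
Mark J: refs=I, marked=G J
Mark I: refs=G I D, marked=G I J
Mark C: refs=B null, marked=C G I J
Mark D: refs=H A, marked=C D G I J
Mark B: refs=J null A, marked=B C D G I J
Mark H: refs=F null A, marked=B C D G H I J
Mark A: refs=J I J, marked=A B C D G H I J
Mark F: refs=B G H, marked=A B C D F G H I J
Unmarked (collected): E

Answer: E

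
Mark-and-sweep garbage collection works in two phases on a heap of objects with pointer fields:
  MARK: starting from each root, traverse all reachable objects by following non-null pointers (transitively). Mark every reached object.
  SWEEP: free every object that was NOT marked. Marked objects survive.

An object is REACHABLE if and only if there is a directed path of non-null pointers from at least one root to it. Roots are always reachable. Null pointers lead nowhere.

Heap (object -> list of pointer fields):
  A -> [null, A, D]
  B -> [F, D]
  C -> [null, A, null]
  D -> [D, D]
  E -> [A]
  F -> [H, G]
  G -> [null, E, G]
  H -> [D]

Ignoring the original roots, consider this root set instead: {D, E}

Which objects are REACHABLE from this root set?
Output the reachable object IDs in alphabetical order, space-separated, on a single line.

Answer: A D E

Derivation:
Roots: D E
Mark D: refs=D D, marked=D
Mark E: refs=A, marked=D E
Mark A: refs=null A D, marked=A D E
Unmarked (collected): B C F G H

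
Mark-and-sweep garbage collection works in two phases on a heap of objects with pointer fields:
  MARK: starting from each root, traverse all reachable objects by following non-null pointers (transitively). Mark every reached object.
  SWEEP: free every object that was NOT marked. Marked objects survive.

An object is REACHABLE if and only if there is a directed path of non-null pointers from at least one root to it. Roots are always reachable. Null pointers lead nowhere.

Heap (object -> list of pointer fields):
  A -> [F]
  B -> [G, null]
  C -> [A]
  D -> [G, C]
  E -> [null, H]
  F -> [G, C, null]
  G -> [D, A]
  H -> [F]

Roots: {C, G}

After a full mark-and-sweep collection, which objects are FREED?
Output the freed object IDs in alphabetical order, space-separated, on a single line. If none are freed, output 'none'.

Roots: C G
Mark C: refs=A, marked=C
Mark G: refs=D A, marked=C G
Mark A: refs=F, marked=A C G
Mark D: refs=G C, marked=A C D G
Mark F: refs=G C null, marked=A C D F G
Unmarked (collected): B E H

Answer: B E H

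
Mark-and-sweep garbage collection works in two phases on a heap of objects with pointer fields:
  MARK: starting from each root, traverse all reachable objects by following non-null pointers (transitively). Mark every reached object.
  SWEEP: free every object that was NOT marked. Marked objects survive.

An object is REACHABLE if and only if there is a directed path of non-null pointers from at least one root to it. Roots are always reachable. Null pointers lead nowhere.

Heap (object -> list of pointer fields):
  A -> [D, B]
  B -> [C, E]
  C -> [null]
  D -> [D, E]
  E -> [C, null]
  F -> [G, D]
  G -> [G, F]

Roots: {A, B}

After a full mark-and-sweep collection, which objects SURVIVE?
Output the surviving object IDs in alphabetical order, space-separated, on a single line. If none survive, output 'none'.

Roots: A B
Mark A: refs=D B, marked=A
Mark B: refs=C E, marked=A B
Mark D: refs=D E, marked=A B D
Mark C: refs=null, marked=A B C D
Mark E: refs=C null, marked=A B C D E
Unmarked (collected): F G

Answer: A B C D E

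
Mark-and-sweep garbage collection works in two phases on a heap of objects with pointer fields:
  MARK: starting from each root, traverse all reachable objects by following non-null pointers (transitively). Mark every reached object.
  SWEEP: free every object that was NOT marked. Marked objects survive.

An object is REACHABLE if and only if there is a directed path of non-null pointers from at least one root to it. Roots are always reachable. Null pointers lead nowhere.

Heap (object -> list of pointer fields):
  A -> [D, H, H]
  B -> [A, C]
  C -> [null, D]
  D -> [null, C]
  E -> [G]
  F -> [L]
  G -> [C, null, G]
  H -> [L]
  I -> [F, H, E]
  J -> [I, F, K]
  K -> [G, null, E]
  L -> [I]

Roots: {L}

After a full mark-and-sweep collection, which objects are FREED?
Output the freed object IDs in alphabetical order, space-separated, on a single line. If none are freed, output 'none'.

Roots: L
Mark L: refs=I, marked=L
Mark I: refs=F H E, marked=I L
Mark F: refs=L, marked=F I L
Mark H: refs=L, marked=F H I L
Mark E: refs=G, marked=E F H I L
Mark G: refs=C null G, marked=E F G H I L
Mark C: refs=null D, marked=C E F G H I L
Mark D: refs=null C, marked=C D E F G H I L
Unmarked (collected): A B J K

Answer: A B J K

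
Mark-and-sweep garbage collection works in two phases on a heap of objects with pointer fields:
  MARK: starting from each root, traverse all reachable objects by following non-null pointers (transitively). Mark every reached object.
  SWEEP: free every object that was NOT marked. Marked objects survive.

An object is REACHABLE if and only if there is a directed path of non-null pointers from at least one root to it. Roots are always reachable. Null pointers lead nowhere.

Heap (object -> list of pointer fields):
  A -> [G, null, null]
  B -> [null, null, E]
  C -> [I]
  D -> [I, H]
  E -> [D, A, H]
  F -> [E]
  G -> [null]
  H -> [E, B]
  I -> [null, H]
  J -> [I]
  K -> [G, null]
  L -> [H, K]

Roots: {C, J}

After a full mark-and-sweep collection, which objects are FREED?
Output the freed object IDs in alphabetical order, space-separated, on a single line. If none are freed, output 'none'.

Roots: C J
Mark C: refs=I, marked=C
Mark J: refs=I, marked=C J
Mark I: refs=null H, marked=C I J
Mark H: refs=E B, marked=C H I J
Mark E: refs=D A H, marked=C E H I J
Mark B: refs=null null E, marked=B C E H I J
Mark D: refs=I H, marked=B C D E H I J
Mark A: refs=G null null, marked=A B C D E H I J
Mark G: refs=null, marked=A B C D E G H I J
Unmarked (collected): F K L

Answer: F K L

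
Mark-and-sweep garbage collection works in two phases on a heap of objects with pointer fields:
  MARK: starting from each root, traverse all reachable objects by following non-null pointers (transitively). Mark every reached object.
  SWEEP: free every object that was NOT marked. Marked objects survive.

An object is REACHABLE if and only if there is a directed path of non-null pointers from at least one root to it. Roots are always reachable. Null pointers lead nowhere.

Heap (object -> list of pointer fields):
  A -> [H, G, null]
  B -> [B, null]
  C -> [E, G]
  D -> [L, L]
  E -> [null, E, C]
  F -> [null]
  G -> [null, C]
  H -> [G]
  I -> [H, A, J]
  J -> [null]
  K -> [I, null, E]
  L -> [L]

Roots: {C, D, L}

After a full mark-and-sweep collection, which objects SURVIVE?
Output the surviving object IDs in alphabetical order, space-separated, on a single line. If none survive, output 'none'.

Roots: C D L
Mark C: refs=E G, marked=C
Mark D: refs=L L, marked=C D
Mark L: refs=L, marked=C D L
Mark E: refs=null E C, marked=C D E L
Mark G: refs=null C, marked=C D E G L
Unmarked (collected): A B F H I J K

Answer: C D E G L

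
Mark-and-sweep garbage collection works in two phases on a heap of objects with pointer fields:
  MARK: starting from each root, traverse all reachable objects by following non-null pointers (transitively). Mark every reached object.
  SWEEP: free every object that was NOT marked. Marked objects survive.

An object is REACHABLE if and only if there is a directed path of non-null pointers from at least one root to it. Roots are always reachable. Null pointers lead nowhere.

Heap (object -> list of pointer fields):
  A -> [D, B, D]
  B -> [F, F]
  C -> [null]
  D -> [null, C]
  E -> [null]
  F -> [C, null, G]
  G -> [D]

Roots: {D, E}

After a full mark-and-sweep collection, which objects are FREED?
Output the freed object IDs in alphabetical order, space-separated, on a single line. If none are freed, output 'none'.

Roots: D E
Mark D: refs=null C, marked=D
Mark E: refs=null, marked=D E
Mark C: refs=null, marked=C D E
Unmarked (collected): A B F G

Answer: A B F G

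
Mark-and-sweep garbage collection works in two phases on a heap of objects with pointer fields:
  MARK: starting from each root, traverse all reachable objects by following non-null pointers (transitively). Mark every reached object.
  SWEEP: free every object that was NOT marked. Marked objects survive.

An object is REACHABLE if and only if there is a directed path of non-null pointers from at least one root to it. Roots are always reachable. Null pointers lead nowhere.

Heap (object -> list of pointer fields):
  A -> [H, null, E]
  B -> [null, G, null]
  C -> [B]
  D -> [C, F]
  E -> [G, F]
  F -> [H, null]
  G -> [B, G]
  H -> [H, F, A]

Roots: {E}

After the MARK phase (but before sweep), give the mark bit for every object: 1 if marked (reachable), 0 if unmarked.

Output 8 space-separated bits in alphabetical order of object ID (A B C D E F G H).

Answer: 1 1 0 0 1 1 1 1

Derivation:
Roots: E
Mark E: refs=G F, marked=E
Mark G: refs=B G, marked=E G
Mark F: refs=H null, marked=E F G
Mark B: refs=null G null, marked=B E F G
Mark H: refs=H F A, marked=B E F G H
Mark A: refs=H null E, marked=A B E F G H
Unmarked (collected): C D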